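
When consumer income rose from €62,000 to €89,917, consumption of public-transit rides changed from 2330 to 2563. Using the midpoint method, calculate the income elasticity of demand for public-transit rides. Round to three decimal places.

0.259

%ΔQ = (2563 − 2330)/[(2330+2563)/2] = 233/2446.5 ≈ 0.0952.
%ΔI = (89,917 − 62,000)/[(62,000+89,917)/2] = 27917/75958.5 ≈ 0.3675.
E_I = %ΔQ/%ΔI ≈ 0.259.
E_I ∈ (0,1): normal good (necessity).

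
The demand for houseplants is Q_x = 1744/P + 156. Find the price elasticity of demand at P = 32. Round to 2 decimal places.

At P = 32, Q_x = 210.5.
dQ_x/dP = −1744/P² = −1.7031.
Point elasticity E = (dQ_x/dP)·(P/Q_x) = -1.7031 × 32/210.5 ≈ -0.26.
|E| < 1, so demand is inelastic at this price.

-0.26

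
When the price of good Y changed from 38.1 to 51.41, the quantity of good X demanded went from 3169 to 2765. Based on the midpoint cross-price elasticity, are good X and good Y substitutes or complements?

complements

%ΔQ_x = (2765 − 3169)/[(3169+2765)/2] = -404/2967 ≈ -0.1362.
%ΔP_y = (51.41 − 38.1)/[(38.1+51.41)/2] ≈ 0.2974.
E_xy = -0.1362/0.2974 ≈ -0.458.
E_xy < 0, so the goods are complements.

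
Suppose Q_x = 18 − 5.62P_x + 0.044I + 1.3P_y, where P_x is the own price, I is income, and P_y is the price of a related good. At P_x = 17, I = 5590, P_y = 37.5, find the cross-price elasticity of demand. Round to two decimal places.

0.22

Q_x = 18 − 5.62(17) + 0.044(5590) + 1.3(37.5) = 18 − 95.54 + 245.96 + 48.75 = 217.17.
∂Q_x/∂P_y = +1.3, so E_xy = 1.3·(37.5/217.17) ≈ 0.22.
E_xy > 0: the goods are substitutes.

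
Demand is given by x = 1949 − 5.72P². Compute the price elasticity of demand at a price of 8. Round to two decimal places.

-0.46

At P = 8, x = 1582.92.
dx/dP = −2·5.72·P = −91.52.
Point elasticity E = (dx/dP)·(P/x) = -91.52 × 8/1582.92 ≈ -0.46.
|E| < 1, so demand is inelastic at this price.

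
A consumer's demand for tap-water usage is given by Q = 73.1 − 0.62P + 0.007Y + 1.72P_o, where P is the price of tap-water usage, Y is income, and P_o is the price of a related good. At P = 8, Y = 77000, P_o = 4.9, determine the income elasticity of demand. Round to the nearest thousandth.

0.876

Substituting, Q = 73.1 − 0.62(8) + 0.007(77000) + 1.72(4.9) = 73.1 − 4.96 + 539 + 8.428 = 615.568.
∂Q/∂Y = +0.007, so E_I = 0.007·(77000/615.568) ≈ 0.876.
E_I ∈ (0,1): normal good (necessity).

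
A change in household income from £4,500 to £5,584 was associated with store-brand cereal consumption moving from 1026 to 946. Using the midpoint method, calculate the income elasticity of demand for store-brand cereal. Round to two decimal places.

%ΔQ = (946 − 1026)/[(1026+946)/2] = -80/986 ≈ -0.0811.
%ΔI = (5,584 − 4,500)/[(4,500+5,584)/2] = 1084/5042 ≈ 0.2150.
E_I = %ΔQ/%ΔI ≈ -0.38.
E_I < 0: inferior good.

-0.38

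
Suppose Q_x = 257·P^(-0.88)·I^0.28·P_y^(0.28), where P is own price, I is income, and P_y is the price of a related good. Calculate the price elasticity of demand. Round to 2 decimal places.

For a Cobb–Douglas (constant-elasticity) form Q_x = A·P^α·…, the elasticity with respect to P equals the exponent α at every point.
Here the exponent on P is -0.88, so the price elasticity of demand is -0.88.

-0.88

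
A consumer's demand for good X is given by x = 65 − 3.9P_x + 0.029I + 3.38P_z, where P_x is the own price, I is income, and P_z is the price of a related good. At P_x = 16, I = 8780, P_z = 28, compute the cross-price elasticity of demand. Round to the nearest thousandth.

0.269

x = 65 − 3.9(16) + 0.029(8780) + 3.38(28) = 65 − 62.4 + 254.62 + 94.64 = 351.86.
∂x/∂P_z = +3.38, so E_xy = 3.38·(28/351.86) ≈ 0.269.
E_xy > 0: the goods are substitutes.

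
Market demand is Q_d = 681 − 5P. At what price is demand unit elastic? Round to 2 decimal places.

For linear demand Q_d = a − bP, E = −bP/(a − bP). |E| = 1 ⇒ bP = a − bP ⇒ P = a/(2b).
P = 681/(2·5) = 68.10.

68.10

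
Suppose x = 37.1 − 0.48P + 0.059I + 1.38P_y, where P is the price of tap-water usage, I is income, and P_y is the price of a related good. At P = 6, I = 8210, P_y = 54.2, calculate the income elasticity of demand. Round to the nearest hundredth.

0.82

Evaluating quantity at (P, I, P_y) gives x = 37.1 − 0.48(6) + 0.059(8210) + 1.38(54.2) = 37.1 − 2.88 + 484.39 + 74.796 = 593.406.
∂x/∂I = +0.059, so E_I = 0.059·(8210/593.406) ≈ 0.82.
E_I ∈ (0,1): normal good (necessity).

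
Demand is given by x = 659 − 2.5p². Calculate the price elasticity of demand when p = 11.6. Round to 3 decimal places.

-2.086

At p = 11.6, x = 322.6.
dx/dp = −2·2.5·p = −58.
Point elasticity E = (dx/dp)·(p/x) = -58 × 11.6/322.6 ≈ -2.086.
|E| > 1, so demand is elastic at this price.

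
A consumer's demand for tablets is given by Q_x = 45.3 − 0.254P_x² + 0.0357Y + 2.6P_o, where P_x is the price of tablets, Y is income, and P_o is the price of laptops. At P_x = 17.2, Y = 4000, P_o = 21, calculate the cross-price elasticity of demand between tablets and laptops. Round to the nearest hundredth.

At the given point, Q_x = 45.3 − 0.254(17.2)² + 0.0357(4000) + 2.6(21) = 45.3 − 75.1434 + 142.8 + 54.6 = 167.5566.
∂Q_x/∂P_o = +2.6, so E_xy = 2.6·(21/167.5566) ≈ 0.33.
E_xy > 0: the goods are substitutes.

0.33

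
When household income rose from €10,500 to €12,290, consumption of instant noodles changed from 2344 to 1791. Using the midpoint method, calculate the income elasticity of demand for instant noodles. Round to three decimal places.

-1.703

%ΔQ = (1791 − 2344)/[(2344+1791)/2] = -553/2067.5 ≈ -0.2675.
%ΔY = (12,290 − 10,500)/[(10,500+12,290)/2] = 1790/11395 ≈ 0.1571.
E_I = %ΔQ/%ΔY ≈ -1.703.
E_I < 0: inferior good.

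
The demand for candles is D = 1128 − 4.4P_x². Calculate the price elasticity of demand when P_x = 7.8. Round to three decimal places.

At P_x = 7.8, D = 860.304.
dD/dP_x = −2·4.4·P_x = −68.64.
Point elasticity E = (dD/dP_x)·(P_x/D) = -68.64 × 7.8/860.304 ≈ -0.622.
|E| < 1, so demand is inelastic at this price.

-0.622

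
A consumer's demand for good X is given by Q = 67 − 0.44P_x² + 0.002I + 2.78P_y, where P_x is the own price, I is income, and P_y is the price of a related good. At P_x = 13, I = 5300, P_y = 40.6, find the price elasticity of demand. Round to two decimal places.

-1.28

Q = 67 − 0.44(13)² + 0.002(5300) + 2.78(40.6) = 67 − 74.36 + 10.6 + 112.868 = 116.108.
∂Q/∂P_x = −2·0.44·P_x = -11.44, so E_p = -11.44·(13/116.108) ≈ -1.28.
|E_p| > 1: demand is elastic.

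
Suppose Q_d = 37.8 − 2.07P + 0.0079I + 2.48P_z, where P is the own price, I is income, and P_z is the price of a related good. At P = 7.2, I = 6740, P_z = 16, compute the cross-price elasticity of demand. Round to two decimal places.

First evaluate Q_d: 37.8 − 2.07(7.2) + 0.0079(6740) + 2.48(16) = 37.8 − 14.904 + 53.246 + 39.68 = 115.822.
∂Q_d/∂P_z = +2.48, so E_xy = 2.48·(16/115.822) ≈ 0.34.
E_xy > 0: the goods are substitutes.

0.34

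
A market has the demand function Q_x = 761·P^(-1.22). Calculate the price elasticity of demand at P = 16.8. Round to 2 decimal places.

For a Cobb–Douglas (constant-elasticity) form Q_x = A·P^α·…, the elasticity with respect to P equals the exponent α at every point.
Here the exponent on P is -1.22, so the price elasticity of demand is -1.22.

-1.22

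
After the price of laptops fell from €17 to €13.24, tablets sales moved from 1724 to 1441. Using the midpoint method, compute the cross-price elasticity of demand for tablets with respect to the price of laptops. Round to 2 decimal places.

%ΔQ_x = (1441 − 1724)/[(1724+1441)/2] = -283/1582.5 ≈ -0.1788.
%ΔP_y = (13.24 − 17)/[(17+13.24)/2] ≈ -0.2487.
E_xy = -0.1788/-0.2487 ≈ 0.72.
E_xy > 0, so tablets and laptops are substitutes.

0.72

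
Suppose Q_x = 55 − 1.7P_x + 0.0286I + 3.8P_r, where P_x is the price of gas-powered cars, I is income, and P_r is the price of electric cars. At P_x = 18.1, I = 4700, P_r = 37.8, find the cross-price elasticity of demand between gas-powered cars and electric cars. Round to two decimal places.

Q_x = 55 − 1.7(18.1) + 0.0286(4700) + 3.8(37.8) = 55 − 30.77 + 134.42 + 143.64 = 302.29.
∂Q_x/∂P_r = +3.8, so E_xy = 3.8·(37.8/302.29) ≈ 0.48.
E_xy > 0: the goods are substitutes.

0.48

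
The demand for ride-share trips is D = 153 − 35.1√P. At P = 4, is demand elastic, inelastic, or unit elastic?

At P = 4, D = 82.8.
dD/dP = −35.1/(2√P) = −35.1/(2·2).
Point elasticity E = (dD/dP)·(P/D) = -8.775 × 4/82.8 ≈ -0.424.
|E| ≈ 0.424 < 1, so demand is inelastic.

inelastic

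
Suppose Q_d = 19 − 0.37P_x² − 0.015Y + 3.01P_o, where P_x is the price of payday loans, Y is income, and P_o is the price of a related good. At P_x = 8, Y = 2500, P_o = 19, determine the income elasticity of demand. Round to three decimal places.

-2.498

Evaluating quantity at (P_x, Y, P_o) gives Q_d = 19 − 0.37(8)² − 0.015(2500) + 3.01(19) = 19 − 23.68 − 37.5 + 57.19 = 15.01.
∂Q_d/∂Y = −0.015, so E_I = -0.015·(2500/15.01) ≈ -2.498.
E_I < 0: inferior good.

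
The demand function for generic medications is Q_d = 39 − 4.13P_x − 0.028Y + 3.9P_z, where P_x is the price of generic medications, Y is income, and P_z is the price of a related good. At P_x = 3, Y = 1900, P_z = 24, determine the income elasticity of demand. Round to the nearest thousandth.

-0.794

Q_d = 39 − 4.13(3) − 0.028(1900) + 3.9(24) = 39 − 12.39 − 53.2 + 93.6 = 67.01.
∂Q_d/∂Y = −0.028, so E_I = -0.028·(1900/67.01) ≈ -0.794.
E_I < 0: inferior good.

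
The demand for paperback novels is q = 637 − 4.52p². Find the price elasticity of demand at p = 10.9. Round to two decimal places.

-10.74

At p = 10.9, q = 99.9788.
dq/dp = −2·4.52·p = −98.536.
Point elasticity E = (dq/dp)·(p/q) = -98.536 × 10.9/99.9788 ≈ -10.74.
|E| > 1, so demand is elastic at this price.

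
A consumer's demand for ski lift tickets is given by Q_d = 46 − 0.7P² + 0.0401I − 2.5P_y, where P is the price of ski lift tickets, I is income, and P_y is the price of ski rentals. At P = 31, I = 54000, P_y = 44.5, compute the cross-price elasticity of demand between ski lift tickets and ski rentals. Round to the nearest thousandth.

-0.078

Q_d = 46 − 0.7(31)² + 0.0401(54000) − 2.5(44.5) = 46 − 672.7 + 2165.4 − 111.25 = 1427.45.
∂Q_d/∂P_y = −2.5, so E_xy = -2.5·(44.5/1427.45) ≈ -0.078.
E_xy < 0: the goods are complements.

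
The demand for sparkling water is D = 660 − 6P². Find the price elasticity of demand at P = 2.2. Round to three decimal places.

At P = 2.2, D = 630.96.
dD/dP = −2·6·P = −26.4.
Point elasticity E = (dD/dP)·(P/D) = -26.4 × 2.2/630.96 ≈ -0.092.
|E| < 1, so demand is inelastic at this price.

-0.092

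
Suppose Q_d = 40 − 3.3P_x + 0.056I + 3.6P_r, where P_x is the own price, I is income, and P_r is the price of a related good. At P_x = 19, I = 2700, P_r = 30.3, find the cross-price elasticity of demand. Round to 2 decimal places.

0.46

Evaluating quantity at (P_x, I, P_r) gives Q_d = 40 − 3.3(19) + 0.056(2700) + 3.6(30.3) = 40 − 62.7 + 151.2 + 109.08 = 237.58.
∂Q_d/∂P_r = +3.6, so E_xy = 3.6·(30.3/237.58) ≈ 0.46.
E_xy > 0: the goods are substitutes.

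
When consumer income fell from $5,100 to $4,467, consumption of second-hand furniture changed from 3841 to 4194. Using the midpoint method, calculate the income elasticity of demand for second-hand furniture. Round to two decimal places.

-0.66

%ΔQ = (4194 − 3841)/[(3841+4194)/2] = 353/4017.5 ≈ 0.0879.
%ΔI = (4,467 − 5,100)/[(5,100+4,467)/2] = -633/4783.5 ≈ -0.1323.
E_I = %ΔQ/%ΔI ≈ -0.66.
E_I < 0: inferior good.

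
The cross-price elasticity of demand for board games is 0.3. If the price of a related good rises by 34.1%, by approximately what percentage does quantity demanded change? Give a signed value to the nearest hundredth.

%ΔQ ≈ E × %ΔP_y = (0.3) × (34.1%) = 10.23%.

10.23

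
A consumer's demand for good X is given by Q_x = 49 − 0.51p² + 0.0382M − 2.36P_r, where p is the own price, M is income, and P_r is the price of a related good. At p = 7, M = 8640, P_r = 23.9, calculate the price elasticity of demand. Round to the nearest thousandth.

-0.168

Q_x = 49 − 0.51(7)² + 0.0382(8640) − 2.36(23.9) = 49 − 24.99 + 330.048 − 56.404 = 297.654.
∂Q_x/∂p = −2·0.51·p = -7.14, so E_p = -7.14·(7/297.654) ≈ -0.168.
|E_p| < 1: demand is inelastic.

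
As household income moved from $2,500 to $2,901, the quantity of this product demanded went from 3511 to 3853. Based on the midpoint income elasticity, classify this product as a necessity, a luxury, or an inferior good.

necessity

%ΔQ = (3853 − 3511)/[(3511+3853)/2] = 342/3682 ≈ 0.0929.
%ΔI = (2,901 − 2,500)/[(2,500+2,901)/2] = 401/2700.5 ≈ 0.1485.
E_I = %ΔQ/%ΔI ≈ 0.626.
E_I ∈ (0,1): normal good (necessity).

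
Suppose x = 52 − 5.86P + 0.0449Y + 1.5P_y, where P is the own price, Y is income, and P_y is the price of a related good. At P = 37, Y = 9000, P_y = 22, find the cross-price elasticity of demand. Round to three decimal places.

0.121

First evaluate x: 52 − 5.86(37) + 0.0449(9000) + 1.5(22) = 52 − 216.82 + 404.1 + 33 = 272.28.
∂x/∂P_y = +1.5, so E_xy = 1.5·(22/272.28) ≈ 0.121.
E_xy > 0: the goods are substitutes.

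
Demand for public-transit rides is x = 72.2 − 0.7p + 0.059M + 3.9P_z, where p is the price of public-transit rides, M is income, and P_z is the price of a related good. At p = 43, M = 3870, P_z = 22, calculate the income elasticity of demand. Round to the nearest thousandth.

0.641

First evaluate x: 72.2 − 0.7(43) + 0.059(3870) + 3.9(22) = 72.2 − 30.1 + 228.33 + 85.8 = 356.23.
∂x/∂M = +0.059, so E_I = 0.059·(3870/356.23) ≈ 0.641.
E_I ∈ (0,1): normal good (necessity).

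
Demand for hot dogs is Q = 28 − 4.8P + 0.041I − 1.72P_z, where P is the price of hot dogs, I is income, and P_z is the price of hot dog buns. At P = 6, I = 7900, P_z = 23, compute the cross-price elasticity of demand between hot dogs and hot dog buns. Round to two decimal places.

At the given point, Q = 28 − 4.8(6) + 0.041(7900) − 1.72(23) = 28 − 28.8 + 323.9 − 39.56 = 283.54.
∂Q/∂P_z = −1.72, so E_xy = -1.72·(23/283.54) ≈ -0.14.
E_xy < 0: the goods are complements.

-0.14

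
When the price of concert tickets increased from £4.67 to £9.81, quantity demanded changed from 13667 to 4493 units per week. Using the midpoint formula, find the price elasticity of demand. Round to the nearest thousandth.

-1.423

%ΔQ = (4493 − 13667)/[(13667 + 4493)/2] = -9174/9080 ≈ -1.0104.
%Δp = (9.81 − 4.67)/[(4.67 + 9.81)/2] = 5.14/7.24 ≈ 0.7099.
Arc elasticity E = %ΔQ/%Δp ≈ -1.0104/0.7099 ≈ -1.423.
|E| > 1: demand is elastic over this range.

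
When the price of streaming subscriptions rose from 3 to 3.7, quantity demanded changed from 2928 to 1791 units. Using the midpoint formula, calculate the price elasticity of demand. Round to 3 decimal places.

-2.306

%Δq = (1791 − 2928)/[(2928 + 1791)/2] = -1137/2359.5 ≈ -0.4819.
%ΔP = (3.7 − 3)/[(3 + 3.7)/2] = 0.7/3.35 ≈ 0.2090.
Arc elasticity E = %Δq/%ΔP ≈ -0.4819/0.2090 ≈ -2.306.
|E| > 1: demand is elastic over this range.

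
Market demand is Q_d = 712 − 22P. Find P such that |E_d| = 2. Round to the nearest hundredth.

Set −bP/(a − bP) = −2 ⇒ bP = 2(a − bP) ⇒ bP(1+2) = 2·a.
P = 2·712/(22·3) ≈ 21.58.

21.58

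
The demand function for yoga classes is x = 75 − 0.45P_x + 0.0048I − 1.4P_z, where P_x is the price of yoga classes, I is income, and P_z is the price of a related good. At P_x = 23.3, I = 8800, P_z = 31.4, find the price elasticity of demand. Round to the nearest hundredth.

At the given point, x = 75 − 0.45(23.3) + 0.0048(8800) − 1.4(31.4) = 75 − 10.485 + 42.24 − 43.96 = 62.795.
∂x/∂P_x = −0.45, so E_p = (−0.45)·(23.3/62.795) ≈ -0.17.
|E_p| < 1: demand is inelastic.

-0.17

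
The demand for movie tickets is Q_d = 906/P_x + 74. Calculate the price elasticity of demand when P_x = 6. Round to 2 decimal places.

At P_x = 6, Q_d = 225.
dQ_d/dP_x = −906/P_x² = −25.1667.
Point elasticity E = (dQ_d/dP_x)·(P_x/Q_d) = -25.1667 × 6/225 ≈ -0.67.
|E| < 1, so demand is inelastic at this price.

-0.67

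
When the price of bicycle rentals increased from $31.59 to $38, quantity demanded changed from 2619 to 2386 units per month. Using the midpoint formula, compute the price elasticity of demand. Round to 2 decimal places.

-0.51

%Δq = (2386 − 2619)/[(2619 + 2386)/2] = -233/2502.5 ≈ -0.0931.
%Δp = (38 − 31.59)/[(31.59 + 38)/2] = 6.41/34.795 ≈ 0.1842.
Arc elasticity E = %Δq/%Δp ≈ -0.0931/0.1842 ≈ -0.51.
|E| < 1: demand is inelastic over this range.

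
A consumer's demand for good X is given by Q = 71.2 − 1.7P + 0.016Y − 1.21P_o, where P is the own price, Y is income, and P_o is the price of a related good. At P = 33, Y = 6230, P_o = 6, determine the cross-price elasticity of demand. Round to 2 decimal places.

Q = 71.2 − 1.7(33) + 0.016(6230) − 1.21(6) = 71.2 − 56.1 + 99.68 − 7.26 = 107.52.
∂Q/∂P_o = −1.21, so E_xy = -1.21·(6/107.52) ≈ -0.07.
E_xy < 0: the goods are complements.

-0.07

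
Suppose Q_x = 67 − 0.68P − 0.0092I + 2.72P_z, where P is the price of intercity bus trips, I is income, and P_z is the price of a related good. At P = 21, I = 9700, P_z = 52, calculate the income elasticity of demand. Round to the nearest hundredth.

-0.85

At the given point, Q_x = 67 − 0.68(21) − 0.0092(9700) + 2.72(52) = 67 − 14.28 − 89.24 + 141.44 = 104.92.
∂Q_x/∂I = −0.0092, so E_I = -0.0092·(9700/104.92) ≈ -0.85.
E_I < 0: inferior good.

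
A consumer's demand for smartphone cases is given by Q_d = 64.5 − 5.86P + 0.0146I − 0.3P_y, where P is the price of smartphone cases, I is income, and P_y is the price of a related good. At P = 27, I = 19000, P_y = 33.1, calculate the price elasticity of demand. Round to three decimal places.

Substituting, Q_d = 64.5 − 5.86(27) + 0.0146(19000) − 0.3(33.1) = 64.5 − 158.22 + 277.4 − 9.93 = 173.75.
∂Q_d/∂P = −5.86, so E_p = (−5.86)·(27/173.75) ≈ -0.911.
|E_p| < 1: demand is inelastic.

-0.911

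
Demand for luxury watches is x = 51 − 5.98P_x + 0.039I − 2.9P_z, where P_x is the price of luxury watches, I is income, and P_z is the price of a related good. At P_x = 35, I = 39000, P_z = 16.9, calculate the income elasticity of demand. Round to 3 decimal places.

Evaluating quantity at (P_x, I, P_z) gives x = 51 − 5.98(35) + 0.039(39000) − 2.9(16.9) = 51 − 209.3 + 1521 − 49.01 = 1313.69.
∂x/∂I = +0.039, so E_I = 0.039·(39000/1313.69) ≈ 1.158.
E_I > 1: normal good (luxury).

1.158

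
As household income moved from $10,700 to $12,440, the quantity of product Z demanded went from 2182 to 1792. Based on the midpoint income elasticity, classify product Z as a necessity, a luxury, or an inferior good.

%ΔQ = (1792 − 2182)/[(2182+1792)/2] = -390/1987 ≈ -0.1963.
%ΔY = (12,440 − 10,700)/[(10,700+12,440)/2] = 1740/11570 ≈ 0.1504.
E_I = %ΔQ/%ΔY ≈ -1.305.
E_I < 0: inferior good.

inferior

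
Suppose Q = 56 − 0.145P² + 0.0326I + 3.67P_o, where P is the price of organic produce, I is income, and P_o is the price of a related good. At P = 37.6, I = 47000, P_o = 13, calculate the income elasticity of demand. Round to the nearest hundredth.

1.07

Q = 56 − 0.145(37.6)² + 0.0326(47000) + 3.67(13) = 56 − 204.9952 + 1532.2 + 47.71 = 1430.9148.
∂Q/∂I = +0.0326, so E_I = 0.0326·(47000/1430.9148) ≈ 1.07.
E_I > 1: normal good (luxury).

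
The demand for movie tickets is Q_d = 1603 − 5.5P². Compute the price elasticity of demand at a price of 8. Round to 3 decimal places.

At P = 8, Q_d = 1251.
dQ_d/dP = −2·5.5·P = −88.
Point elasticity E = (dQ_d/dP)·(P/Q_d) = -88 × 8/1251 ≈ -0.563.
|E| < 1, so demand is inelastic at this price.

-0.563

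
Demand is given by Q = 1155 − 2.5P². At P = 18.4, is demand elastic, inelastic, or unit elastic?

At P = 18.4, Q = 308.6.
dQ/dP = −2·2.5·P = −92.
Point elasticity E = (dQ/dP)·(P/Q) = -92 × 18.4/308.6 ≈ -5.485.
|E| ≈ 5.485 > 1, so demand is elastic.

elastic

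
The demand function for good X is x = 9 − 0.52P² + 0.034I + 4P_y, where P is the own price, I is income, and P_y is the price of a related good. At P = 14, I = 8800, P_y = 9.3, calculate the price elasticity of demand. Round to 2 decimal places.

Substituting, x = 9 − 0.52(14)² + 0.034(8800) + 4(9.3) = 9 − 101.92 + 299.2 + 37.2 = 243.48.
∂x/∂P = −2·0.52·P = -14.56, so E_p = -14.56·(14/243.48) ≈ -0.84.
|E_p| < 1: demand is inelastic.

-0.84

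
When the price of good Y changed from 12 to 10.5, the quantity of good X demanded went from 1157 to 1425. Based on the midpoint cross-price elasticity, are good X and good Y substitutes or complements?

complements

%ΔQ_x = (1425 − 1157)/[(1157+1425)/2] = 268/1291 ≈ 0.2076.
%ΔP_y = (10.5 − 12)/[(12+10.5)/2] ≈ -0.1333.
E_xy = 0.2076/-0.1333 ≈ -1.557.
E_xy < 0, so the goods are complements.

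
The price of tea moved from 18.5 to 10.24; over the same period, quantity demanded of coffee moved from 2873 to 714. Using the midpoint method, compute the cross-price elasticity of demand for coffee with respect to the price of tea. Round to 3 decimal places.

2.094

%ΔQ_x = (714 − 2873)/[(2873+714)/2] = -2159/1793.5 ≈ -1.2038.
%ΔP_y = (10.24 − 18.5)/[(18.5+10.24)/2] ≈ -0.5748.
E_xy = -1.2038/-0.5748 ≈ 2.094.
E_xy > 0, so coffee and tea are substitutes.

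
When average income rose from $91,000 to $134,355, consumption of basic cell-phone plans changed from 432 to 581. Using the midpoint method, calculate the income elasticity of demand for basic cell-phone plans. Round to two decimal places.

0.76

%ΔQ = (581 − 432)/[(432+581)/2] = 149/506.5 ≈ 0.2942.
%ΔY = (134,355 − 91,000)/[(91,000+134,355)/2] = 43355/112677.5 ≈ 0.3848.
E_I = %ΔQ/%ΔY ≈ 0.76.
E_I ∈ (0,1): normal good (necessity).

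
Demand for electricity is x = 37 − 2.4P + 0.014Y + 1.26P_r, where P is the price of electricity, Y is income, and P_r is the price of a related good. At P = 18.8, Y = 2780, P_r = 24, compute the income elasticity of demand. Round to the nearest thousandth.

0.638

First evaluate x: 37 − 2.4(18.8) + 0.014(2780) + 1.26(24) = 37 − 45.12 + 38.92 + 30.24 = 61.04.
∂x/∂Y = +0.014, so E_I = 0.014·(2780/61.04) ≈ 0.638.
E_I ∈ (0,1): normal good (necessity).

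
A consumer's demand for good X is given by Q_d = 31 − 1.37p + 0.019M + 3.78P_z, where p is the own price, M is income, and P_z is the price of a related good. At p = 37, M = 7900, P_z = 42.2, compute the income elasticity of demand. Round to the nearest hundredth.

0.52

At the given point, Q_d = 31 − 1.37(37) + 0.019(7900) + 3.78(42.2) = 31 − 50.69 + 150.1 + 159.516 = 289.926.
∂Q_d/∂M = +0.019, so E_I = 0.019·(7900/289.926) ≈ 0.52.
E_I ∈ (0,1): normal good (necessity).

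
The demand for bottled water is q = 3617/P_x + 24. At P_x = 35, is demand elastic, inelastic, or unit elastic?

At P_x = 35, q = 127.3429.
dq/dP_x = −3617/P_x² = −2.9527.
Point elasticity E = (dq/dP_x)·(P_x/q) = -2.9527 × 35/127.3429 ≈ -0.812.
|E| ≈ 0.812 < 1, so demand is inelastic.

inelastic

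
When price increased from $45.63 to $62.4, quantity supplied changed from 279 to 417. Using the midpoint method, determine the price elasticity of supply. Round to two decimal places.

1.28

%ΔQ = (417 − 279)/[(279 + 417)/2] = 138/348 ≈ 0.3966.
%Δp = (62.4 − 45.63)/[(45.63 + 62.4)/2] = 16.77/54.015 ≈ 0.3105.
Arc elasticity E = %ΔQ/%Δp ≈ 0.3966/0.3105 ≈ 1.28.
|E| > 1: supply is elastic over this range.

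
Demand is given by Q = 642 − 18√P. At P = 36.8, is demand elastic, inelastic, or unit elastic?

inelastic

At P = 36.8, Q = 532.8066.
dQ/dP = −18/(2√P) = −18/(2·6.0663).
Point elasticity E = (dQ/dP)·(P/Q) = -1.4836 × 36.8/532.8066 ≈ -0.102.
|E| ≈ 0.102 < 1, so demand is inelastic.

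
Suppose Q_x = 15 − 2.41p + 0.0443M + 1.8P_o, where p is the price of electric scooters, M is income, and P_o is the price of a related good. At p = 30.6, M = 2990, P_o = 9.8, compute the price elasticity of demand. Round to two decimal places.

-0.81

First evaluate Q_x: 15 − 2.41(30.6) + 0.0443(2990) + 1.8(9.8) = 15 − 73.746 + 132.457 + 17.64 = 91.351.
∂Q_x/∂p = −2.41, so E_p = (−2.41)·(30.6/91.351) ≈ -0.81.
|E_p| < 1: demand is inelastic.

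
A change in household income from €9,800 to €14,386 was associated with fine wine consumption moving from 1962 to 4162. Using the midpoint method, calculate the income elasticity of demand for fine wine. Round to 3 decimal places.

%ΔQ = (4162 − 1962)/[(1962+4162)/2] = 2200/3062 ≈ 0.7185.
%ΔY = (14,386 − 9,800)/[(9,800+14,386)/2] = 4586/12093 ≈ 0.3792.
E_I = %ΔQ/%ΔY ≈ 1.895.
E_I > 1: normal good (luxury).

1.895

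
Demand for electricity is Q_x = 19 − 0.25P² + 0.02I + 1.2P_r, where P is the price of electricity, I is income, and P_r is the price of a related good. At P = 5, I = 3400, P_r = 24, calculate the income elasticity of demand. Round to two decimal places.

Q_x = 19 − 0.25(5)² + 0.02(3400) + 1.2(24) = 19 − 6.25 + 68 + 28.8 = 109.55.
∂Q_x/∂I = +0.02, so E_I = 0.02·(3400/109.55) ≈ 0.62.
E_I ∈ (0,1): normal good (necessity).

0.62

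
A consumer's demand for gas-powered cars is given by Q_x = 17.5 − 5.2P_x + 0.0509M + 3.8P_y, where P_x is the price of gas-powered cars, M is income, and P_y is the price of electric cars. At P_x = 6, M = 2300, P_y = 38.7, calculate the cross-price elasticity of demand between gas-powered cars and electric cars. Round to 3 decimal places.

Substituting, Q_x = 17.5 − 5.2(6) + 0.0509(2300) + 3.8(38.7) = 17.5 − 31.2 + 117.07 + 147.06 = 250.43.
∂Q_x/∂P_y = +3.8, so E_xy = 3.8·(38.7/250.43) ≈ 0.587.
E_xy > 0: the goods are substitutes.

0.587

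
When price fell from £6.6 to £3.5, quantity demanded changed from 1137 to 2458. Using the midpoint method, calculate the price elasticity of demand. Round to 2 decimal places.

%ΔQ = (2458 − 1137)/[(1137 + 2458)/2] = 1321/1797.5 ≈ 0.7349.
%ΔP = (3.5 − 6.6)/[(6.6 + 3.5)/2] = -3.1/5.05 ≈ -0.6139.
Arc elasticity E = %ΔQ/%ΔP ≈ 0.7349/-0.6139 ≈ -1.20.
|E| > 1: demand is elastic over this range.

-1.20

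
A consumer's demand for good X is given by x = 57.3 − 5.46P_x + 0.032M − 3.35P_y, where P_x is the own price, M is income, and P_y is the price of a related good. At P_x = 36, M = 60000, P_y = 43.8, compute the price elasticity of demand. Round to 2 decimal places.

Substituting, x = 57.3 − 5.46(36) + 0.032(60000) − 3.35(43.8) = 57.3 − 196.56 + 1920 − 146.73 = 1634.01.
∂x/∂P_x = −5.46, so E_p = (−5.46)·(36/1634.01) ≈ -0.12.
|E_p| < 1: demand is inelastic.

-0.12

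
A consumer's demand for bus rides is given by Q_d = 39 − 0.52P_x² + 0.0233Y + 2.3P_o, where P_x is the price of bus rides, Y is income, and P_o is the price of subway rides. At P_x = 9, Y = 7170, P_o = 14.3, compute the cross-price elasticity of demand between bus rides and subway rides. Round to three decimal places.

First evaluate Q_d: 39 − 0.52(9)² + 0.0233(7170) + 2.3(14.3) = 39 − 42.12 + 167.061 + 32.89 = 196.831.
∂Q_d/∂P_o = +2.3, so E_xy = 2.3·(14.3/196.831) ≈ 0.167.
E_xy > 0: the goods are substitutes.

0.167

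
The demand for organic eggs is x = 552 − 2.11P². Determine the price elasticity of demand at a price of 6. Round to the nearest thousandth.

-0.319

At P = 6, x = 476.04.
dx/dP = −2·2.11·P = −25.32.
Point elasticity E = (dx/dP)·(P/x) = -25.32 × 6/476.04 ≈ -0.319.
|E| < 1, so demand is inelastic at this price.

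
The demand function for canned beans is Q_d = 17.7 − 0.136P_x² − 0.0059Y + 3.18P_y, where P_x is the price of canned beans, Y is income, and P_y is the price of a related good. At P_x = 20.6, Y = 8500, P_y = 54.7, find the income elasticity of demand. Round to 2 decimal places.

First evaluate Q_d: 17.7 − 0.136(20.6)² − 0.0059(8500) + 3.18(54.7) = 17.7 − 57.713 − 50.15 + 173.946 = 83.783.
∂Q_d/∂Y = −0.0059, so E_I = -0.0059·(8500/83.783) ≈ -0.60.
E_I < 0: inferior good.

-0.60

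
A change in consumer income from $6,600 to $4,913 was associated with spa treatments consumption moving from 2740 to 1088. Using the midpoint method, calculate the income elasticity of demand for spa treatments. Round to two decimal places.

2.95

%ΔQ = (1088 − 2740)/[(2740+1088)/2] = -1652/1914 ≈ -0.8631.
%ΔY = (4,913 − 6,600)/[(6,600+4,913)/2] = -1687/5756.5 ≈ -0.2931.
E_I = %ΔQ/%ΔY ≈ 2.95.
E_I > 1: normal good (luxury).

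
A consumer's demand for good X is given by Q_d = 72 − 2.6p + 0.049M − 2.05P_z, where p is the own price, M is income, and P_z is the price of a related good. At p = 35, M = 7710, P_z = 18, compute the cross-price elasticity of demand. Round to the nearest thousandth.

-0.115

Evaluating quantity at (p, M, P_z) gives Q_d = 72 − 2.6(35) + 0.049(7710) − 2.05(18) = 72 − 91 + 377.79 − 36.9 = 321.89.
∂Q_d/∂P_z = −2.05, so E_xy = -2.05·(18/321.89) ≈ -0.115.
E_xy < 0: the goods are complements.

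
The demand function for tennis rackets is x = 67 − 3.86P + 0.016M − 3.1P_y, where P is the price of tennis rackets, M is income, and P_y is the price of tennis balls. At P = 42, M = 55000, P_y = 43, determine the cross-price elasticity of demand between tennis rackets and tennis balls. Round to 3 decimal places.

-0.205

x = 67 − 3.86(42) + 0.016(55000) − 3.1(43) = 67 − 162.12 + 880 − 133.3 = 651.58.
∂x/∂P_y = −3.1, so E_xy = -3.1·(43/651.58) ≈ -0.205.
E_xy < 0: the goods are complements.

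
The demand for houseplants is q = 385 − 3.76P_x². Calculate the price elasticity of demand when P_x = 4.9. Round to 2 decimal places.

At P_x = 4.9, q = 294.7224.
dq/dP_x = −2·3.76·P_x = −36.848.
Point elasticity E = (dq/dP_x)·(P_x/q) = -36.848 × 4.9/294.7224 ≈ -0.61.
|E| < 1, so demand is inelastic at this price.

-0.61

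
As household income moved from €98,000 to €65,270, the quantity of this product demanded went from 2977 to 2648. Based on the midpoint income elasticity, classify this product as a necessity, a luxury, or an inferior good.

%ΔQ = (2648 − 2977)/[(2977+2648)/2] = -329/2812.5 ≈ -0.1170.
%ΔI = (65,270 − 98,000)/[(98,000+65,270)/2] = -32730/81635 ≈ -0.4009.
E_I = %ΔQ/%ΔI ≈ 0.292.
E_I ∈ (0,1): normal good (necessity).

necessity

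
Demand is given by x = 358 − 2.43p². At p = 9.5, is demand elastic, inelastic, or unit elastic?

elastic

At p = 9.5, x = 138.6925.
dx/dp = −2·2.43·p = −46.17.
Point elasticity E = (dx/dp)·(p/x) = -46.17 × 9.5/138.6925 ≈ -3.162.
|E| ≈ 3.162 > 1, so demand is elastic.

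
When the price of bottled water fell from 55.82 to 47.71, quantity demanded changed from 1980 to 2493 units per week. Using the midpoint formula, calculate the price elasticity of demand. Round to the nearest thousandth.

-1.464

%Δq = (2493 − 1980)/[(1980 + 2493)/2] = 513/2236.5 ≈ 0.2294.
%ΔP = (47.71 − 55.82)/[(55.82 + 47.71)/2] = -8.11/51.765 ≈ -0.1567.
Arc elasticity E = %Δq/%ΔP ≈ 0.2294/-0.1567 ≈ -1.464.
|E| > 1: demand is elastic over this range.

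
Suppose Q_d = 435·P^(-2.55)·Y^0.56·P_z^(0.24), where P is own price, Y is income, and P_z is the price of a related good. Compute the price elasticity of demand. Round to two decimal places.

-2.55

For a Cobb–Douglas (constant-elasticity) form Q_d = A·P^α·…, the elasticity with respect to P equals the exponent α at every point.
Here the exponent on P is -2.55, so the price elasticity of demand is -2.55.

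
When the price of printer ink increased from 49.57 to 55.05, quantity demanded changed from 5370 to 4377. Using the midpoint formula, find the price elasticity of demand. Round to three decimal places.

%ΔQ = (4377 − 5370)/[(5370 + 4377)/2] = -993/4873.5 ≈ -0.2038.
%Δp = (55.05 − 49.57)/[(49.57 + 55.05)/2] = 5.48/52.31 ≈ 0.1048.
Arc elasticity E = %ΔQ/%Δp ≈ -0.2038/0.1048 ≈ -1.945.
|E| > 1: demand is elastic over this range.

-1.945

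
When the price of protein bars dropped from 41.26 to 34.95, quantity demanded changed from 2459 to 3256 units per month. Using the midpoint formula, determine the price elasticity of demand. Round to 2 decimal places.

-1.68

%ΔQ = (3256 − 2459)/[(2459 + 3256)/2] = 797/2857.5 ≈ 0.2789.
%ΔP = (34.95 − 41.26)/[(41.26 + 34.95)/2] = -6.31/38.105 ≈ -0.1656.
Arc elasticity E = %ΔQ/%ΔP ≈ 0.2789/-0.1656 ≈ -1.68.
|E| > 1: demand is elastic over this range.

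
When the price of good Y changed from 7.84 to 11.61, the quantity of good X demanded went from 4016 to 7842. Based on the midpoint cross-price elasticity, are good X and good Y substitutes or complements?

%ΔQ_x = (7842 − 4016)/[(4016+7842)/2] = 3826/5929 ≈ 0.6453.
%ΔP_y = (11.61 − 7.84)/[(7.84+11.61)/2] ≈ 0.3877.
E_xy = 0.6453/0.3877 ≈ 1.665.
E_xy > 0, so the goods are substitutes.

substitutes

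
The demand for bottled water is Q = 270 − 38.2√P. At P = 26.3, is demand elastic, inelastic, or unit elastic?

At P = 26.3, Q = 74.0969.
dQ/dP = −38.2/(2√P) = −38.2/(2·5.1284).
Point elasticity E = (dQ/dP)·(P/Q) = -3.7244 × 26.3/74.0969 ≈ -1.322.
|E| ≈ 1.322 > 1, so demand is elastic.

elastic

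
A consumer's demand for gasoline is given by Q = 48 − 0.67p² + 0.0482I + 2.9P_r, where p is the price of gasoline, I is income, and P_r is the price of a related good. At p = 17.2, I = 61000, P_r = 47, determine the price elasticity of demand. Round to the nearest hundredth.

-0.14

Evaluating quantity at (p, I, P_r) gives Q = 48 − 0.67(17.2)² + 0.0482(61000) + 2.9(47) = 48 − 198.2128 + 2940.2 + 136.3 = 2926.2872.
∂Q/∂p = −2·0.67·p = -23.048, so E_p = -23.048·(17.2/2926.2872) ≈ -0.14.
|E_p| < 1: demand is inelastic.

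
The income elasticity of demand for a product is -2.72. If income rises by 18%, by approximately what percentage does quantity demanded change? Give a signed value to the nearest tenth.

%ΔQ ≈ E × %ΔI = (-2.72) × (18%) ≈ -49.0%.

-49.0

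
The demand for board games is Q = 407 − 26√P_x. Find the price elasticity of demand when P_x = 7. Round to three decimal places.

-0.102

At P_x = 7, Q = 338.2105.
dQ/dP_x = −26/(2√P_x) = −26/(2·2.6458).
Point elasticity E = (dQ/dP_x)·(P_x/Q) = -4.9135 × 7/338.2105 ≈ -0.102.
|E| < 1, so demand is inelastic at this price.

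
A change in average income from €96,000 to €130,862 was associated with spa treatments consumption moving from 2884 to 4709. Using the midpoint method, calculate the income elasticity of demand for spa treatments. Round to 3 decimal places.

1.564

%ΔQ = (4709 − 2884)/[(2884+4709)/2] = 1825/3796.5 ≈ 0.4807.
%ΔI = (130,862 − 96,000)/[(96,000+130,862)/2] = 34862/113431 ≈ 0.3073.
E_I = %ΔQ/%ΔI ≈ 1.564.
E_I > 1: normal good (luxury).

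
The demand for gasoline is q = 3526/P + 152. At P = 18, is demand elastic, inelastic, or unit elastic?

inelastic

At P = 18, q = 347.8889.
dq/dP = −3526/P² = −10.8827.
Point elasticity E = (dq/dP)·(P/q) = -10.8827 × 18/347.8889 ≈ -0.563.
|E| ≈ 0.563 < 1, so demand is inelastic.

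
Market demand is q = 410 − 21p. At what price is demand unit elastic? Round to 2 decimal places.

For linear demand q = a − bp, E = −bp/(a − bp). |E| = 1 ⇒ bp = a − bp ⇒ p = a/(2b).
p = 410/(2·21) ≈ 9.76.

9.76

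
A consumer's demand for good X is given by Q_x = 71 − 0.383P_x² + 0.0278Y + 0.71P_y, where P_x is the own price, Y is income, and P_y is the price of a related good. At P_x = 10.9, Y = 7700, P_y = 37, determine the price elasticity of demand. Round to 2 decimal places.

First evaluate Q_x: 71 − 0.383(10.9)² + 0.0278(7700) + 0.71(37) = 71 − 45.5042 + 214.06 + 26.27 = 265.8258.
∂Q_x/∂P_x = −2·0.383·P_x = -8.3494, so E_p = -8.3494·(10.9/265.8258) ≈ -0.34.
|E_p| < 1: demand is inelastic.

-0.34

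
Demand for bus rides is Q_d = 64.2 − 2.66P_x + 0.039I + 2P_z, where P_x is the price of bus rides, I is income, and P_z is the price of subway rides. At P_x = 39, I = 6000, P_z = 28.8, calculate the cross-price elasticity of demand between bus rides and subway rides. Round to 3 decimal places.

0.229

Substituting, Q_d = 64.2 − 2.66(39) + 0.039(6000) + 2(28.8) = 64.2 − 103.74 + 234 + 57.6 = 252.06.
∂Q_d/∂P_z = +2, so E_xy = 2·(28.8/252.06) ≈ 0.229.
E_xy > 0: the goods are substitutes.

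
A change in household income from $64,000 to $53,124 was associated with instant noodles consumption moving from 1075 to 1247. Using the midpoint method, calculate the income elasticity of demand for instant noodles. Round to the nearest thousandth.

%ΔQ = (1247 − 1075)/[(1075+1247)/2] = 172/1161 ≈ 0.1481.
%ΔM = (53,124 − 64,000)/[(64,000+53,124)/2] = -10876/58562 ≈ -0.1857.
E_I = %ΔQ/%ΔM ≈ -0.798.
E_I < 0: inferior good.

-0.798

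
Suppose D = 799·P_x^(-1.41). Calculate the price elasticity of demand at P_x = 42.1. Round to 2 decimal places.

-1.41

For a Cobb–Douglas (constant-elasticity) form D = A·P_x^α·…, the elasticity with respect to P_x equals the exponent α at every point.
Here the exponent on P_x is -1.41, so the price elasticity of demand is -1.41.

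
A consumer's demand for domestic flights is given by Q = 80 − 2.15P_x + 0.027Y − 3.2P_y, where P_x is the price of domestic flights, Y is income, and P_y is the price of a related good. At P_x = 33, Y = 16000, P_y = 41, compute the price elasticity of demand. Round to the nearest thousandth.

-0.229

First evaluate Q: 80 − 2.15(33) + 0.027(16000) − 3.2(41) = 80 − 70.95 + 432 − 131.2 = 309.85.
∂Q/∂P_x = −2.15, so E_p = (−2.15)·(33/309.85) ≈ -0.229.
|E_p| < 1: demand is inelastic.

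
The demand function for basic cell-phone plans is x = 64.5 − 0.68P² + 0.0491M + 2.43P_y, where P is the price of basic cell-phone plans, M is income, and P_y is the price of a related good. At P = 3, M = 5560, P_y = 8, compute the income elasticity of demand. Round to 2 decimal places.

x = 64.5 − 0.68(3)² + 0.0491(5560) + 2.43(8) = 64.5 − 6.12 + 272.996 + 19.44 = 350.816.
∂x/∂M = +0.0491, so E_I = 0.0491·(5560/350.816) ≈ 0.78.
E_I ∈ (0,1): normal good (necessity).

0.78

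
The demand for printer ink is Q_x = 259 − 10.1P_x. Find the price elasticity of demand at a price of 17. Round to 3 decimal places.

-1.967

At P_x = 17, Q_x = 87.3.
dQ_x/dP_x = −10.1.
Point elasticity E = (dQ_x/dP_x)·(P_x/Q_x) = -10.1 × 17/87.3 ≈ -1.967.
|E| > 1, so demand is elastic at this price.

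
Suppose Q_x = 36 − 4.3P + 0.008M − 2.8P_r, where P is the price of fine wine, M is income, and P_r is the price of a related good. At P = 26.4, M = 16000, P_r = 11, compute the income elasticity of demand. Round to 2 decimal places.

6.50

Substituting, Q_x = 36 − 4.3(26.4) + 0.008(16000) − 2.8(11) = 36 − 113.52 + 128 − 30.8 = 19.68.
∂Q_x/∂M = +0.008, so E_I = 0.008·(16000/19.68) ≈ 6.50.
E_I > 1: normal good (luxury).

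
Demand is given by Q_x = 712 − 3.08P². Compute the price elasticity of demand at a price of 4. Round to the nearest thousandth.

At P = 4, Q_x = 662.72.
dQ_x/dP = −2·3.08·P = −24.64.
Point elasticity E = (dQ_x/dP)·(P/Q_x) = -24.64 × 4/662.72 ≈ -0.149.
|E| < 1, so demand is inelastic at this price.

-0.149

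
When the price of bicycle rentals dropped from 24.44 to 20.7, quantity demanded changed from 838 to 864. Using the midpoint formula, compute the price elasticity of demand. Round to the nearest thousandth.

%ΔQ = (864 − 838)/[(838 + 864)/2] = 26/851 ≈ 0.0306.
%Δp = (20.7 − 24.44)/[(24.44 + 20.7)/2] = -3.74/22.57 ≈ -0.1657.
Arc elasticity E = %ΔQ/%Δp ≈ 0.0306/-0.1657 ≈ -0.184.
|E| < 1: demand is inelastic over this range.

-0.184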